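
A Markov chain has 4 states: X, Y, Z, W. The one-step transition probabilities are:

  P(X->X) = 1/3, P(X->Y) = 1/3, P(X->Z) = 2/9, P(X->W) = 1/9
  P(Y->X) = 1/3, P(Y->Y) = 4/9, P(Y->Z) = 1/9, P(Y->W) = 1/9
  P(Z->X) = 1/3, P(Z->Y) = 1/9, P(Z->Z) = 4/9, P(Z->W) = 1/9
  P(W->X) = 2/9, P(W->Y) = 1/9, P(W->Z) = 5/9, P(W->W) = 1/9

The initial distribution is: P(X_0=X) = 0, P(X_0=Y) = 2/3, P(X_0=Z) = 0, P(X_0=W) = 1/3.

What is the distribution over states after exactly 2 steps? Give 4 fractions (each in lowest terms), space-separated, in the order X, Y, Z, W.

Answer: 26/81 70/243 68/243 1/9

Derivation:
Propagating the distribution step by step (d_{t+1} = d_t * P):
d_0 = (X=0, Y=2/3, Z=0, W=1/3)
  d_1[X] = 0*1/3 + 2/3*1/3 + 0*1/3 + 1/3*2/9 = 8/27
  d_1[Y] = 0*1/3 + 2/3*4/9 + 0*1/9 + 1/3*1/9 = 1/3
  d_1[Z] = 0*2/9 + 2/3*1/9 + 0*4/9 + 1/3*5/9 = 7/27
  d_1[W] = 0*1/9 + 2/3*1/9 + 0*1/9 + 1/3*1/9 = 1/9
d_1 = (X=8/27, Y=1/3, Z=7/27, W=1/9)
  d_2[X] = 8/27*1/3 + 1/3*1/3 + 7/27*1/3 + 1/9*2/9 = 26/81
  d_2[Y] = 8/27*1/3 + 1/3*4/9 + 7/27*1/9 + 1/9*1/9 = 70/243
  d_2[Z] = 8/27*2/9 + 1/3*1/9 + 7/27*4/9 + 1/9*5/9 = 68/243
  d_2[W] = 8/27*1/9 + 1/3*1/9 + 7/27*1/9 + 1/9*1/9 = 1/9
d_2 = (X=26/81, Y=70/243, Z=68/243, W=1/9)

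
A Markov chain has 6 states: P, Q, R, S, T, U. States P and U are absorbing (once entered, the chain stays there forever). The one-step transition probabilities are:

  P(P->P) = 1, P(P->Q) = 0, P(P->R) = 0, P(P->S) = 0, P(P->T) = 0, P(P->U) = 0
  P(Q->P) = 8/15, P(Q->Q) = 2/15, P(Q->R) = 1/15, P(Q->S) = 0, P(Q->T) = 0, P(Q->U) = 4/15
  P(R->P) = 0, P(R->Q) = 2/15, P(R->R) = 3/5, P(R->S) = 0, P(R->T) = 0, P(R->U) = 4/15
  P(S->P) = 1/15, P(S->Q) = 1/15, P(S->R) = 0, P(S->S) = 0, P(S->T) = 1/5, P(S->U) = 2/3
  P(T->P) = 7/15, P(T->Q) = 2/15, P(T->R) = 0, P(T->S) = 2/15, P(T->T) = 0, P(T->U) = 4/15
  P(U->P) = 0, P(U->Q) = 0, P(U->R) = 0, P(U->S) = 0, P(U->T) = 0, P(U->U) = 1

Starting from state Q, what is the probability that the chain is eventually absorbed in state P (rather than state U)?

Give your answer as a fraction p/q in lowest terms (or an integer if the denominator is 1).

Answer: 12/19

Derivation:
Let a_i = P(absorbed in P | start in state i).
Boundary conditions: a_P = 1, a_U = 0.
For each transient state i, a_i = sum_j P(i->j) * a_j:
  a_Q = 8/15*a_P + 2/15*a_Q + 1/15*a_R + 0*a_S + 0*a_T + 4/15*a_U
  a_R = 0*a_P + 2/15*a_Q + 3/5*a_R + 0*a_S + 0*a_T + 4/15*a_U
  a_S = 1/15*a_P + 1/15*a_Q + 0*a_R + 0*a_S + 1/5*a_T + 2/3*a_U
  a_T = 7/15*a_P + 2/15*a_Q + 0*a_R + 2/15*a_S + 0*a_T + 4/15*a_U

Substituting a_P = 1 and a_U = 0, rearrange to (I - Q) a = r where r[i] = P(i -> P):
  [13/15, -1/15, 0, 0] . (a_Q, a_R, a_S, a_T) = 8/15
  [-2/15, 2/5, 0, 0] . (a_Q, a_R, a_S, a_T) = 0
  [-1/15, 0, 1, -1/5] . (a_Q, a_R, a_S, a_T) = 1/15
  [-2/15, 0, -2/15, 1] . (a_Q, a_R, a_S, a_T) = 7/15

Solving yields:
  a_Q = 12/19
  a_R = 4/19
  a_S = 312/1387
  a_T = 2417/4161

Starting state is Q, so the absorption probability is a_Q = 12/19.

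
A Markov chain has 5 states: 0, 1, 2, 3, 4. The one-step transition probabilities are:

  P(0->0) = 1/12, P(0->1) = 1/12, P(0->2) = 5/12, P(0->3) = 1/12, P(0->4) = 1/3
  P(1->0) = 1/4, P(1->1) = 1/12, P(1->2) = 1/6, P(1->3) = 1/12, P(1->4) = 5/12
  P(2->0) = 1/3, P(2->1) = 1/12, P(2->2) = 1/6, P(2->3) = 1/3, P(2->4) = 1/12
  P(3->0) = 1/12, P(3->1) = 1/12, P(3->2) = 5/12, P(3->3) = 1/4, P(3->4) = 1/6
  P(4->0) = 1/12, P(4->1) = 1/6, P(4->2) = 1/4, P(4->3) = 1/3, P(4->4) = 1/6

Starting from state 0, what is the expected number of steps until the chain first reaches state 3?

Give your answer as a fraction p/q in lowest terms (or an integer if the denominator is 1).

Answer: 3232/685

Derivation:
Let h_i = expected steps to first reach 3 from state i.
Boundary: h_3 = 0.
First-step equations for the other states:
  h_0 = 1 + 1/12*h_0 + 1/12*h_1 + 5/12*h_2 + 1/12*h_3 + 1/3*h_4
  h_1 = 1 + 1/4*h_0 + 1/12*h_1 + 1/6*h_2 + 1/12*h_3 + 5/12*h_4
  h_2 = 1 + 1/3*h_0 + 1/12*h_1 + 1/6*h_2 + 1/3*h_3 + 1/12*h_4
  h_4 = 1 + 1/12*h_0 + 1/6*h_1 + 1/4*h_2 + 1/3*h_3 + 1/6*h_4

Substituting h_3 = 0 and rearranging gives the linear system (I - Q) h = 1:
  [11/12, -1/12, -5/12, -1/3] . (h_0, h_1, h_2, h_4) = 1
  [-1/4, 11/12, -1/6, -5/12] . (h_0, h_1, h_2, h_4) = 1
  [-1/3, -1/12, 5/6, -1/12] . (h_0, h_1, h_2, h_4) = 1
  [-1/12, -1/6, -1/4, 5/6] . (h_0, h_1, h_2, h_4) = 1

Solving yields:
  h_0 = 3232/685
  h_1 = 3312/685
  h_2 = 2708/685
  h_4 = 524/137

Starting state is 0, so the expected hitting time is h_0 = 3232/685.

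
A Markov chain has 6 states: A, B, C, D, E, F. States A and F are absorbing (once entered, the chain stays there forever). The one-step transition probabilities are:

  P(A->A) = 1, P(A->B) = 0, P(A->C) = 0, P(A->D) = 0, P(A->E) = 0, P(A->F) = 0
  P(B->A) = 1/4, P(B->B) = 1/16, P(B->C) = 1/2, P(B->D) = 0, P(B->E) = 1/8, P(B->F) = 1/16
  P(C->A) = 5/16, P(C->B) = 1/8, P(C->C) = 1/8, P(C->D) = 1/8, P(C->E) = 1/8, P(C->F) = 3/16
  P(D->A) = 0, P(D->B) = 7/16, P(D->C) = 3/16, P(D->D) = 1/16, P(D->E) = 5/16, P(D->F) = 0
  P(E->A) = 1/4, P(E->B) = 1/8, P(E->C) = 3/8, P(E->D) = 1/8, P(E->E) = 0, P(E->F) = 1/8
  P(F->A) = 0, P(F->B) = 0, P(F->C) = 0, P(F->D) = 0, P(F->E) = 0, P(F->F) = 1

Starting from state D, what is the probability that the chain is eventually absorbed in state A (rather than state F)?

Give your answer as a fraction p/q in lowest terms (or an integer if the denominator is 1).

Answer: 11889/17492

Derivation:
Let a_i = P(absorbed in A | start in state i).
Boundary conditions: a_A = 1, a_F = 0.
For each transient state i, a_i = sum_j P(i->j) * a_j:
  a_B = 1/4*a_A + 1/16*a_B + 1/2*a_C + 0*a_D + 1/8*a_E + 1/16*a_F
  a_C = 5/16*a_A + 1/8*a_B + 1/8*a_C + 1/8*a_D + 1/8*a_E + 3/16*a_F
  a_D = 0*a_A + 7/16*a_B + 3/16*a_C + 1/16*a_D + 5/16*a_E + 0*a_F
  a_E = 1/4*a_A + 1/8*a_B + 3/8*a_C + 1/8*a_D + 0*a_E + 1/8*a_F

Substituting a_A = 1 and a_F = 0, rearrange to (I - Q) a = r where r[i] = P(i -> A):
  [15/16, -1/2, 0, -1/8] . (a_B, a_C, a_D, a_E) = 1/4
  [-1/8, 7/8, -1/8, -1/8] . (a_B, a_C, a_D, a_E) = 5/16
  [-7/16, -3/16, 15/16, -5/16] . (a_B, a_C, a_D, a_E) = 0
  [-1/8, -3/8, -1/8, 1] . (a_B, a_C, a_D, a_E) = 1/4

Solving yields:
  a_B = 3070/4373
  a_C = 11365/17492
  a_D = 11889/17492
  a_E = 2914/4373

Starting state is D, so the absorption probability is a_D = 11889/17492.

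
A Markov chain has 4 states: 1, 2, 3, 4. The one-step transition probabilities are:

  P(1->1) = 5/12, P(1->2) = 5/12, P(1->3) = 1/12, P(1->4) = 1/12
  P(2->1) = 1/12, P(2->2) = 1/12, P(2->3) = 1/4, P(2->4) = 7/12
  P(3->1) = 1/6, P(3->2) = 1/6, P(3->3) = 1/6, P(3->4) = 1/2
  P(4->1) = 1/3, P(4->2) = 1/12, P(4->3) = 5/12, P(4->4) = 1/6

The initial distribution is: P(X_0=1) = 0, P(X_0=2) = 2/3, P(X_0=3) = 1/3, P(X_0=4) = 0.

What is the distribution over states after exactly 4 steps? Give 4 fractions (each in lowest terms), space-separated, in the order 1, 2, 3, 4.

Propagating the distribution step by step (d_{t+1} = d_t * P):
d_0 = (1=0, 2=2/3, 3=1/3, 4=0)
  d_1[1] = 0*5/12 + 2/3*1/12 + 1/3*1/6 + 0*1/3 = 1/9
  d_1[2] = 0*5/12 + 2/3*1/12 + 1/3*1/6 + 0*1/12 = 1/9
  d_1[3] = 0*1/12 + 2/3*1/4 + 1/3*1/6 + 0*5/12 = 2/9
  d_1[4] = 0*1/12 + 2/3*7/12 + 1/3*1/2 + 0*1/6 = 5/9
d_1 = (1=1/9, 2=1/9, 3=2/9, 4=5/9)
  d_2[1] = 1/9*5/12 + 1/9*1/12 + 2/9*1/6 + 5/9*1/3 = 5/18
  d_2[2] = 1/9*5/12 + 1/9*1/12 + 2/9*1/6 + 5/9*1/12 = 5/36
  d_2[3] = 1/9*1/12 + 1/9*1/4 + 2/9*1/6 + 5/9*5/12 = 11/36
  d_2[4] = 1/9*1/12 + 1/9*7/12 + 2/9*1/2 + 5/9*1/6 = 5/18
d_2 = (1=5/18, 2=5/36, 3=11/36, 4=5/18)
  d_3[1] = 5/18*5/12 + 5/36*1/12 + 11/36*1/6 + 5/18*1/3 = 13/48
  d_3[2] = 5/18*5/12 + 5/36*1/12 + 11/36*1/6 + 5/18*1/12 = 29/144
  d_3[3] = 5/18*1/12 + 5/36*1/4 + 11/36*1/6 + 5/18*5/12 = 97/432
  d_3[4] = 5/18*1/12 + 5/36*7/12 + 11/36*1/2 + 5/18*1/6 = 131/432
d_3 = (1=13/48, 2=29/144, 3=97/432, 4=131/432)
  d_4[1] = 13/48*5/12 + 29/144*1/12 + 97/432*1/6 + 131/432*1/3 = 695/2592
  d_4[2] = 13/48*5/12 + 29/144*1/12 + 97/432*1/6 + 131/432*1/12 = 997/5184
  d_4[3] = 13/48*1/12 + 29/144*1/4 + 97/432*1/6 + 131/432*5/12 = 409/1728
  d_4[4] = 13/48*1/12 + 29/144*7/12 + 97/432*1/2 + 131/432*1/6 = 785/2592
d_4 = (1=695/2592, 2=997/5184, 3=409/1728, 4=785/2592)

Answer: 695/2592 997/5184 409/1728 785/2592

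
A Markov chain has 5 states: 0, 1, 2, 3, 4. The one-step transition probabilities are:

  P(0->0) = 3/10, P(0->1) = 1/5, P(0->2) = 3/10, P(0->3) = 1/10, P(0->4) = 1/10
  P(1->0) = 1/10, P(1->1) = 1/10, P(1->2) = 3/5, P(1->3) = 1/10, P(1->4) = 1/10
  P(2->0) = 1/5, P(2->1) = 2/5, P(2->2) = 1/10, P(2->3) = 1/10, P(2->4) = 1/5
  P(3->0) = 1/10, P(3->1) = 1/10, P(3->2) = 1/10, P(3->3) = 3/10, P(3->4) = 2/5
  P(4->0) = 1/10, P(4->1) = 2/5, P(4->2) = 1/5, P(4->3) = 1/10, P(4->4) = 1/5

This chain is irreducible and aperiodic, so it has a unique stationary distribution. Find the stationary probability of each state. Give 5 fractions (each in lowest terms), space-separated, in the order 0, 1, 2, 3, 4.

Answer: 1455/9112 2317/9112 316/1139 1/8 1673/9112

Derivation:
The stationary distribution satisfies pi = pi * P, i.e.:
  pi_0 = 3/10*pi_0 + 1/10*pi_1 + 1/5*pi_2 + 1/10*pi_3 + 1/10*pi_4
  pi_1 = 1/5*pi_0 + 1/10*pi_1 + 2/5*pi_2 + 1/10*pi_3 + 2/5*pi_4
  pi_2 = 3/10*pi_0 + 3/5*pi_1 + 1/10*pi_2 + 1/10*pi_3 + 1/5*pi_4
  pi_3 = 1/10*pi_0 + 1/10*pi_1 + 1/10*pi_2 + 3/10*pi_3 + 1/10*pi_4
  pi_4 = 1/10*pi_0 + 1/10*pi_1 + 1/5*pi_2 + 2/5*pi_3 + 1/5*pi_4
with normalization: pi_0 + pi_1 + pi_2 + pi_3 + pi_4 = 1.

Using the first 4 balance equations plus normalization, the linear system A*pi = b is:
  [-7/10, 1/10, 1/5, 1/10, 1/10] . pi = 0
  [1/5, -9/10, 2/5, 1/10, 2/5] . pi = 0
  [3/10, 3/5, -9/10, 1/10, 1/5] . pi = 0
  [1/10, 1/10, 1/10, -7/10, 1/10] . pi = 0
  [1, 1, 1, 1, 1] . pi = 1

Solving yields:
  pi_0 = 1455/9112
  pi_1 = 2317/9112
  pi_2 = 316/1139
  pi_3 = 1/8
  pi_4 = 1673/9112

Verification (pi * P):
  1455/9112*3/10 + 2317/9112*1/10 + 316/1139*1/5 + 1/8*1/10 + 1673/9112*1/10 = 1455/9112 = pi_0  (ok)
  1455/9112*1/5 + 2317/9112*1/10 + 316/1139*2/5 + 1/8*1/10 + 1673/9112*2/5 = 2317/9112 = pi_1  (ok)
  1455/9112*3/10 + 2317/9112*3/5 + 316/1139*1/10 + 1/8*1/10 + 1673/9112*1/5 = 316/1139 = pi_2  (ok)
  1455/9112*1/10 + 2317/9112*1/10 + 316/1139*1/10 + 1/8*3/10 + 1673/9112*1/10 = 1/8 = pi_3  (ok)
  1455/9112*1/10 + 2317/9112*1/10 + 316/1139*1/5 + 1/8*2/5 + 1673/9112*1/5 = 1673/9112 = pi_4  (ok)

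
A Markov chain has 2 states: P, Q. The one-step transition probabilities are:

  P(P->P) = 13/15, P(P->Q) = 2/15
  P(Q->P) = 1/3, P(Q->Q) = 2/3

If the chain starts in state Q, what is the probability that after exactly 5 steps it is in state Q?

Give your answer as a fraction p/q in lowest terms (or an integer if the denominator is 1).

Computing P^5 by repeated multiplication:
P^1 =
  P: [13/15, 2/15]
  Q: [1/3, 2/3]
P^2 =
  P: [179/225, 46/225]
  Q: [23/45, 22/45]
P^3 =
  P: [2557/3375, 818/3375]
  Q: [409/675, 266/675]
P^4 =
  P: [37331/50625, 13294/50625]
  Q: [6647/10125, 3478/10125]
P^5 =
  P: [551773/759375, 207602/759375]
  Q: [103801/151875, 48074/151875]

(P^5)[Q -> Q] = 48074/151875

Answer: 48074/151875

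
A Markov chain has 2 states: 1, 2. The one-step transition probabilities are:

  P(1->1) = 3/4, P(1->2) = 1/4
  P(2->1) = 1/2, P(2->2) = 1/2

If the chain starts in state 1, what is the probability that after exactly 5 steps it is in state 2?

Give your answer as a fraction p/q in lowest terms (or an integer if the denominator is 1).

Computing P^5 by repeated multiplication:
P^1 =
  1: [3/4, 1/4]
  2: [1/2, 1/2]
P^2 =
  1: [11/16, 5/16]
  2: [5/8, 3/8]
P^3 =
  1: [43/64, 21/64]
  2: [21/32, 11/32]
P^4 =
  1: [171/256, 85/256]
  2: [85/128, 43/128]
P^5 =
  1: [683/1024, 341/1024]
  2: [341/512, 171/512]

(P^5)[1 -> 2] = 341/1024

Answer: 341/1024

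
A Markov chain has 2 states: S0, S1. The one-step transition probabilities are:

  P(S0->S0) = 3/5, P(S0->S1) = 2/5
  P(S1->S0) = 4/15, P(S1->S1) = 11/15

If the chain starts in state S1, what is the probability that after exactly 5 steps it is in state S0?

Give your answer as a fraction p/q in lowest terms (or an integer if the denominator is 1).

Answer: 484/1215

Derivation:
Computing P^5 by repeated multiplication:
P^1 =
  S0: [3/5, 2/5]
  S1: [4/15, 11/15]
P^2 =
  S0: [7/15, 8/15]
  S1: [16/45, 29/45]
P^3 =
  S0: [19/45, 26/45]
  S1: [52/135, 83/135]
P^4 =
  S0: [11/27, 16/27]
  S1: [32/81, 49/81]
P^5 =
  S0: [163/405, 242/405]
  S1: [484/1215, 731/1215]

(P^5)[S1 -> S0] = 484/1215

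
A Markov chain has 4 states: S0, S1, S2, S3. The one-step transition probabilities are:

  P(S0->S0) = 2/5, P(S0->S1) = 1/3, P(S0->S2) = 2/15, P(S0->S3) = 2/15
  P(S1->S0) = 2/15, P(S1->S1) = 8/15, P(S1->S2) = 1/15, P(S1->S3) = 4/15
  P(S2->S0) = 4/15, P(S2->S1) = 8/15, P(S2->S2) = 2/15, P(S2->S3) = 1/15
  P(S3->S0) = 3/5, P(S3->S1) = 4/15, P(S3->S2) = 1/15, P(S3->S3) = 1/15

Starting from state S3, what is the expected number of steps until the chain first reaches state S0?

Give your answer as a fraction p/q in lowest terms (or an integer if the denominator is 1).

Answer: 2310/911

Derivation:
Let h_i = expected steps to first reach S0 from state i.
Boundary: h_S0 = 0.
First-step equations for the other states:
  h_S1 = 1 + 2/15*h_S0 + 8/15*h_S1 + 1/15*h_S2 + 4/15*h_S3
  h_S2 = 1 + 4/15*h_S0 + 8/15*h_S1 + 2/15*h_S2 + 1/15*h_S3
  h_S3 = 1 + 3/5*h_S0 + 4/15*h_S1 + 1/15*h_S2 + 1/15*h_S3

Substituting h_S0 = 0 and rearranging gives the linear system (I - Q) h = 1:
  [7/15, -1/15, -4/15] . (h_S1, h_S2, h_S3) = 1
  [-8/15, 13/15, -1/15] . (h_S1, h_S2, h_S3) = 1
  [-4/15, -1/15, 14/15] . (h_S1, h_S2, h_S3) = 1

Solving yields:
  h_S1 = 3780/911
  h_S2 = 3555/911
  h_S3 = 2310/911

Starting state is S3, so the expected hitting time is h_S3 = 2310/911.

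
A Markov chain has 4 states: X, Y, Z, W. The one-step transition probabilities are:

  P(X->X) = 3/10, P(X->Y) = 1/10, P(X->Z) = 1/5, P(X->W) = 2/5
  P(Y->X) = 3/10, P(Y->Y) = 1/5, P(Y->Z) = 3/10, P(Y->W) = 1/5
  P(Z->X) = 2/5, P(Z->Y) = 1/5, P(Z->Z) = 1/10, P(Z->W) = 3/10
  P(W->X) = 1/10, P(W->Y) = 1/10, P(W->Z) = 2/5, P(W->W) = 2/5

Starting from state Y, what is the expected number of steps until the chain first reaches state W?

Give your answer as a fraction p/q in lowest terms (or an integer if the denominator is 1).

Let h_i = expected steps to first reach W from state i.
Boundary: h_W = 0.
First-step equations for the other states:
  h_X = 1 + 3/10*h_X + 1/10*h_Y + 1/5*h_Z + 2/5*h_W
  h_Y = 1 + 3/10*h_X + 1/5*h_Y + 3/10*h_Z + 1/5*h_W
  h_Z = 1 + 2/5*h_X + 1/5*h_Y + 1/10*h_Z + 3/10*h_W

Substituting h_W = 0 and rearranging gives the linear system (I - Q) h = 1:
  [7/10, -1/10, -1/5] . (h_X, h_Y, h_Z) = 1
  [-3/10, 4/5, -3/10] . (h_X, h_Y, h_Z) = 1
  [-2/5, -1/5, 9/10] . (h_X, h_Y, h_Z) = 1

Solving yields:
  h_X = 980/347
  h_Y = 1210/347
  h_Z = 1090/347

Starting state is Y, so the expected hitting time is h_Y = 1210/347.

Answer: 1210/347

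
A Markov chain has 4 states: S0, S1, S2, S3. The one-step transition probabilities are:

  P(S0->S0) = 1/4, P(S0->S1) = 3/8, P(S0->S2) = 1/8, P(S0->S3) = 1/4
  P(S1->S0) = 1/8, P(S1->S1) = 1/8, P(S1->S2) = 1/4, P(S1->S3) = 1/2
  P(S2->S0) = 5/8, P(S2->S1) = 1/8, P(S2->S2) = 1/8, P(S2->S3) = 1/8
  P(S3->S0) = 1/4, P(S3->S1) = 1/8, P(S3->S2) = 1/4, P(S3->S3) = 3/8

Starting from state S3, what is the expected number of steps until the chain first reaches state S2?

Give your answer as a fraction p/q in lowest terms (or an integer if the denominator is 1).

Answer: 176/39

Derivation:
Let h_i = expected steps to first reach S2 from state i.
Boundary: h_S2 = 0.
First-step equations for the other states:
  h_S0 = 1 + 1/4*h_S0 + 3/8*h_S1 + 1/8*h_S2 + 1/4*h_S3
  h_S1 = 1 + 1/8*h_S0 + 1/8*h_S1 + 1/4*h_S2 + 1/2*h_S3
  h_S3 = 1 + 1/4*h_S0 + 1/8*h_S1 + 1/4*h_S2 + 3/8*h_S3

Substituting h_S2 = 0 and rearranging gives the linear system (I - Q) h = 1:
  [3/4, -3/8, -1/4] . (h_S0, h_S1, h_S3) = 1
  [-1/8, 7/8, -1/2] . (h_S0, h_S1, h_S3) = 1
  [-1/4, -1/8, 5/8] . (h_S0, h_S1, h_S3) = 1

Solving yields:
  h_S0 = 592/117
  h_S1 = 40/9
  h_S3 = 176/39

Starting state is S3, so the expected hitting time is h_S3 = 176/39.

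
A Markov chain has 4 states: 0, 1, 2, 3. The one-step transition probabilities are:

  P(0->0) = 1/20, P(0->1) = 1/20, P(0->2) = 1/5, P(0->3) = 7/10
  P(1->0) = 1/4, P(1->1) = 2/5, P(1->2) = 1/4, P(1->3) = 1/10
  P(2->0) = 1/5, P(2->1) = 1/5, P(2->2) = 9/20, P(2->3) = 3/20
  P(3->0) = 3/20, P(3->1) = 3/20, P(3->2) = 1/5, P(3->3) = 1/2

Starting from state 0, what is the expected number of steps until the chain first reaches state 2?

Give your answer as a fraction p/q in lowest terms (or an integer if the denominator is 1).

Answer: 1680/349

Derivation:
Let h_i = expected steps to first reach 2 from state i.
Boundary: h_2 = 0.
First-step equations for the other states:
  h_0 = 1 + 1/20*h_0 + 1/20*h_1 + 1/5*h_2 + 7/10*h_3
  h_1 = 1 + 1/4*h_0 + 2/5*h_1 + 1/4*h_2 + 1/10*h_3
  h_3 = 1 + 3/20*h_0 + 3/20*h_1 + 1/5*h_2 + 1/2*h_3

Substituting h_2 = 0 and rearranging gives the linear system (I - Q) h = 1:
  [19/20, -1/20, -7/10] . (h_0, h_1, h_3) = 1
  [-1/4, 3/5, -1/10] . (h_0, h_1, h_3) = 1
  [-3/20, -3/20, 1/2] . (h_0, h_1, h_3) = 1

Solving yields:
  h_0 = 1680/349
  h_1 = 1560/349
  h_3 = 1670/349

Starting state is 0, so the expected hitting time is h_0 = 1680/349.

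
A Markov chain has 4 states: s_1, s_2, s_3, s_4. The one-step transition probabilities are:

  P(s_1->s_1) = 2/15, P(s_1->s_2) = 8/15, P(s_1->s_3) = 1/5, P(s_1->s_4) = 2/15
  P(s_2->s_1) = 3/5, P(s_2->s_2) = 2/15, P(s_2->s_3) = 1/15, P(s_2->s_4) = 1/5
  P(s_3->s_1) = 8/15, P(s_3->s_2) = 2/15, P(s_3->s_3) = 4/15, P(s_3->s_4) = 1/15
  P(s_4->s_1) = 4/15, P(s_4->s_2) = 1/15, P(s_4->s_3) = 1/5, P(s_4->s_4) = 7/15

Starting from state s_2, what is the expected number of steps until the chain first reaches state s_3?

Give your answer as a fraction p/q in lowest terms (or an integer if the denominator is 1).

Let h_i = expected steps to first reach s_3 from state i.
Boundary: h_s_3 = 0.
First-step equations for the other states:
  h_s_1 = 1 + 2/15*h_s_1 + 8/15*h_s_2 + 1/5*h_s_3 + 2/15*h_s_4
  h_s_2 = 1 + 3/5*h_s_1 + 2/15*h_s_2 + 1/15*h_s_3 + 1/5*h_s_4
  h_s_4 = 1 + 4/15*h_s_1 + 1/15*h_s_2 + 1/5*h_s_3 + 7/15*h_s_4

Substituting h_s_3 = 0 and rearranging gives the linear system (I - Q) h = 1:
  [13/15, -8/15, -2/15] . (h_s_1, h_s_2, h_s_4) = 1
  [-3/5, 13/15, -1/5] . (h_s_1, h_s_2, h_s_4) = 1
  [-4/15, -1/15, 8/15] . (h_s_1, h_s_2, h_s_4) = 1

Solving yields:
  h_s_1 = 1085/173
  h_s_2 = 1185/173
  h_s_4 = 1015/173

Starting state is s_2, so the expected hitting time is h_s_2 = 1185/173.

Answer: 1185/173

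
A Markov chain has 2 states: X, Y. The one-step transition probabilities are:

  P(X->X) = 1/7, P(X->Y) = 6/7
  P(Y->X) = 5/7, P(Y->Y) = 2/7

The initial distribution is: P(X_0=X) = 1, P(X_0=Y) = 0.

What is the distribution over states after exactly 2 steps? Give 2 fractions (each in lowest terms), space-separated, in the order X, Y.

Answer: 31/49 18/49

Derivation:
Propagating the distribution step by step (d_{t+1} = d_t * P):
d_0 = (X=1, Y=0)
  d_1[X] = 1*1/7 + 0*5/7 = 1/7
  d_1[Y] = 1*6/7 + 0*2/7 = 6/7
d_1 = (X=1/7, Y=6/7)
  d_2[X] = 1/7*1/7 + 6/7*5/7 = 31/49
  d_2[Y] = 1/7*6/7 + 6/7*2/7 = 18/49
d_2 = (X=31/49, Y=18/49)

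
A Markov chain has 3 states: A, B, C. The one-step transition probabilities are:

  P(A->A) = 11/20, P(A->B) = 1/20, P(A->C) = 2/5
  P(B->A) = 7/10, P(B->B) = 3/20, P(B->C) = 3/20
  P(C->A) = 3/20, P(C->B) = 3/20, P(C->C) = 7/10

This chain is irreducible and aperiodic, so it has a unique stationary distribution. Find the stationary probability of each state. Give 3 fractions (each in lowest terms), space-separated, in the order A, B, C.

Answer: 93/262 15/131 139/262

Derivation:
The stationary distribution satisfies pi = pi * P, i.e.:
  pi_A = 11/20*pi_A + 7/10*pi_B + 3/20*pi_C
  pi_B = 1/20*pi_A + 3/20*pi_B + 3/20*pi_C
  pi_C = 2/5*pi_A + 3/20*pi_B + 7/10*pi_C
with normalization: pi_A + pi_B + pi_C = 1.

Using the first 2 balance equations plus normalization, the linear system A*pi = b is:
  [-9/20, 7/10, 3/20] . pi = 0
  [1/20, -17/20, 3/20] . pi = 0
  [1, 1, 1] . pi = 1

Solving yields:
  pi_A = 93/262
  pi_B = 15/131
  pi_C = 139/262

Verification (pi * P):
  93/262*11/20 + 15/131*7/10 + 139/262*3/20 = 93/262 = pi_A  (ok)
  93/262*1/20 + 15/131*3/20 + 139/262*3/20 = 15/131 = pi_B  (ok)
  93/262*2/5 + 15/131*3/20 + 139/262*7/10 = 139/262 = pi_C  (ok)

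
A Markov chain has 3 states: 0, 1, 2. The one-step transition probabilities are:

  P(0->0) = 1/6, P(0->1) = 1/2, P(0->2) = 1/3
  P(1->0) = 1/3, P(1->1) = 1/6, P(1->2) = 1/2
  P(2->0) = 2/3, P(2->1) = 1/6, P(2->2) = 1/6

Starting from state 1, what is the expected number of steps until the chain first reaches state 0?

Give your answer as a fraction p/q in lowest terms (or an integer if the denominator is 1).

Let h_i = expected steps to first reach 0 from state i.
Boundary: h_0 = 0.
First-step equations for the other states:
  h_1 = 1 + 1/3*h_0 + 1/6*h_1 + 1/2*h_2
  h_2 = 1 + 2/3*h_0 + 1/6*h_1 + 1/6*h_2

Substituting h_0 = 0 and rearranging gives the linear system (I - Q) h = 1:
  [5/6, -1/2] . (h_1, h_2) = 1
  [-1/6, 5/6] . (h_1, h_2) = 1

Solving yields:
  h_1 = 24/11
  h_2 = 18/11

Starting state is 1, so the expected hitting time is h_1 = 24/11.

Answer: 24/11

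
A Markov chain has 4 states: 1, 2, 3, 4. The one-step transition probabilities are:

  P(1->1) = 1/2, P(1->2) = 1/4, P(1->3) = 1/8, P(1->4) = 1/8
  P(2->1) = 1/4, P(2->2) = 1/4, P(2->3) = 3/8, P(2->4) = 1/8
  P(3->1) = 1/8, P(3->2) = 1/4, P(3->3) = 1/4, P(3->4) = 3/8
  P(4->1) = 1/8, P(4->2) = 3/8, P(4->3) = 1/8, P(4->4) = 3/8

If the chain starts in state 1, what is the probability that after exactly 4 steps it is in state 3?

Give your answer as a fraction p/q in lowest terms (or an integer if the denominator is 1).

Answer: 903/4096

Derivation:
Computing P^4 by repeated multiplication:
P^1 =
  1: [1/2, 1/4, 1/8, 1/8]
  2: [1/4, 1/4, 3/8, 1/8]
  3: [1/8, 1/4, 1/4, 3/8]
  4: [1/8, 3/8, 1/8, 3/8]
P^2 =
  1: [11/32, 17/64, 13/64, 3/16]
  2: [1/4, 17/64, 15/64, 1/4]
  3: [13/64, 19/64, 7/32, 9/32]
  4: [7/32, 19/64, 15/64, 1/4]
P^3 =
  1: [147/512, 35/128, 111/512, 57/256]
  2: [129/512, 9/32, 113/512, 63/256]
  3: [61/256, 73/256, 29/128, 1/4]
  4: [125/512, 9/32, 117/512, 63/256]
P^4 =
  1: [1093/4096, 569/2048, 903/4096, 481/2048]
  2: [1043/4096, 575/2048, 913/4096, 495/2048]
  3: [1/4, 9/32, 115/512, 125/512]
  4: [1031/4096, 575/2048, 917/4096, 499/2048]

(P^4)[1 -> 3] = 903/4096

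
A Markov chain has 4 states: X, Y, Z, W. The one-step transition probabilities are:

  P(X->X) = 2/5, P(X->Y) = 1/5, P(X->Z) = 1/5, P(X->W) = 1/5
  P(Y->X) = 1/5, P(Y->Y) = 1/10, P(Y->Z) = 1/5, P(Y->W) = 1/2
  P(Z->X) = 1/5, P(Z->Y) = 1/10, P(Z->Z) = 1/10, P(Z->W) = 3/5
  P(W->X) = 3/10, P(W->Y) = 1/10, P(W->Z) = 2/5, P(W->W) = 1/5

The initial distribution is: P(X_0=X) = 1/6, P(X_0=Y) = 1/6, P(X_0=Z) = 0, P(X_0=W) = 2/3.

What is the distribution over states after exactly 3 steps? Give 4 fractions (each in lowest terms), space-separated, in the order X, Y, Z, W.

Answer: 1763/6000 257/2000 63/250 977/3000

Derivation:
Propagating the distribution step by step (d_{t+1} = d_t * P):
d_0 = (X=1/6, Y=1/6, Z=0, W=2/3)
  d_1[X] = 1/6*2/5 + 1/6*1/5 + 0*1/5 + 2/3*3/10 = 3/10
  d_1[Y] = 1/6*1/5 + 1/6*1/10 + 0*1/10 + 2/3*1/10 = 7/60
  d_1[Z] = 1/6*1/5 + 1/6*1/5 + 0*1/10 + 2/3*2/5 = 1/3
  d_1[W] = 1/6*1/5 + 1/6*1/2 + 0*3/5 + 2/3*1/5 = 1/4
d_1 = (X=3/10, Y=7/60, Z=1/3, W=1/4)
  d_2[X] = 3/10*2/5 + 7/60*1/5 + 1/3*1/5 + 1/4*3/10 = 57/200
  d_2[Y] = 3/10*1/5 + 7/60*1/10 + 1/3*1/10 + 1/4*1/10 = 13/100
  d_2[Z] = 3/10*1/5 + 7/60*1/5 + 1/3*1/10 + 1/4*2/5 = 13/60
  d_2[W] = 3/10*1/5 + 7/60*1/2 + 1/3*3/5 + 1/4*1/5 = 221/600
d_2 = (X=57/200, Y=13/100, Z=13/60, W=221/600)
  d_3[X] = 57/200*2/5 + 13/100*1/5 + 13/60*1/5 + 221/600*3/10 = 1763/6000
  d_3[Y] = 57/200*1/5 + 13/100*1/10 + 13/60*1/10 + 221/600*1/10 = 257/2000
  d_3[Z] = 57/200*1/5 + 13/100*1/5 + 13/60*1/10 + 221/600*2/5 = 63/250
  d_3[W] = 57/200*1/5 + 13/100*1/2 + 13/60*3/5 + 221/600*1/5 = 977/3000
d_3 = (X=1763/6000, Y=257/2000, Z=63/250, W=977/3000)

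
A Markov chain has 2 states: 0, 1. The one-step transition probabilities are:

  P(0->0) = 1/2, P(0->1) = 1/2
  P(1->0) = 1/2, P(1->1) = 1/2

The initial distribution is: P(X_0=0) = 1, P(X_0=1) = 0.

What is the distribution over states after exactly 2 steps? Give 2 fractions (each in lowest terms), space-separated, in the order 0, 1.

Propagating the distribution step by step (d_{t+1} = d_t * P):
d_0 = (0=1, 1=0)
  d_1[0] = 1*1/2 + 0*1/2 = 1/2
  d_1[1] = 1*1/2 + 0*1/2 = 1/2
d_1 = (0=1/2, 1=1/2)
  d_2[0] = 1/2*1/2 + 1/2*1/2 = 1/2
  d_2[1] = 1/2*1/2 + 1/2*1/2 = 1/2
d_2 = (0=1/2, 1=1/2)

Answer: 1/2 1/2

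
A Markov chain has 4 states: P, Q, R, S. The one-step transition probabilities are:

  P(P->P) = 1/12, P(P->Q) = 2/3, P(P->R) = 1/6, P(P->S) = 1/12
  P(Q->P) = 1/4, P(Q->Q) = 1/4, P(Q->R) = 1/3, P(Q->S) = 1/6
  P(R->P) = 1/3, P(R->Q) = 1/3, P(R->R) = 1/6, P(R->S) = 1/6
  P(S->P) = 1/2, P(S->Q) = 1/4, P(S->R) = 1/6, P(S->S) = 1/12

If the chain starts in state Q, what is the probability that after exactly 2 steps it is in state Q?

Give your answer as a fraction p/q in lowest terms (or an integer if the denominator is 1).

Answer: 55/144

Derivation:
Computing P^2 by repeated multiplication:
P^1 =
  P: [1/12, 2/3, 1/6, 1/12]
  Q: [1/4, 1/4, 1/3, 1/6]
  R: [1/3, 1/3, 1/6, 1/6]
  S: [1/2, 1/4, 1/6, 1/12]
P^2 =
  P: [13/48, 43/144, 5/18, 11/72]
  Q: [5/18, 55/144, 5/24, 19/144]
  R: [1/4, 29/72, 2/9, 1/8]
  S: [29/144, 17/36, 5/24, 17/144]

(P^2)[Q -> Q] = 55/144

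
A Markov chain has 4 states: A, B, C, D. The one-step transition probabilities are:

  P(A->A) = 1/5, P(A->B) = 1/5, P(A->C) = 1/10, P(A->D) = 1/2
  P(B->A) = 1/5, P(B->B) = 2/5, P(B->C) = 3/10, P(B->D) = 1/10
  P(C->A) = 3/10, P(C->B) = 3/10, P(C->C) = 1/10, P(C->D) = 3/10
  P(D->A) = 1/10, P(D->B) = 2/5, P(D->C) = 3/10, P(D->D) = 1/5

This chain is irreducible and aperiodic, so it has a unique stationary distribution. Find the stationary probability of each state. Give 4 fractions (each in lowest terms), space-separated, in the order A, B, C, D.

The stationary distribution satisfies pi = pi * P, i.e.:
  pi_A = 1/5*pi_A + 1/5*pi_B + 3/10*pi_C + 1/10*pi_D
  pi_B = 1/5*pi_A + 2/5*pi_B + 3/10*pi_C + 2/5*pi_D
  pi_C = 1/10*pi_A + 3/10*pi_B + 1/10*pi_C + 3/10*pi_D
  pi_D = 1/2*pi_A + 1/10*pi_B + 3/10*pi_C + 1/5*pi_D
with normalization: pi_A + pi_B + pi_C + pi_D = 1.

Using the first 3 balance equations plus normalization, the linear system A*pi = b is:
  [-4/5, 1/5, 3/10, 1/10] . pi = 0
  [1/5, -3/5, 3/10, 2/5] . pi = 0
  [1/10, 3/10, -9/10, 3/10] . pi = 0
  [1, 1, 1, 1] . pi = 1

Solving yields:
  pi_A = 225/1142
  pi_B = 387/1142
  pi_C = 124/571
  pi_D = 141/571

Verification (pi * P):
  225/1142*1/5 + 387/1142*1/5 + 124/571*3/10 + 141/571*1/10 = 225/1142 = pi_A  (ok)
  225/1142*1/5 + 387/1142*2/5 + 124/571*3/10 + 141/571*2/5 = 387/1142 = pi_B  (ok)
  225/1142*1/10 + 387/1142*3/10 + 124/571*1/10 + 141/571*3/10 = 124/571 = pi_C  (ok)
  225/1142*1/2 + 387/1142*1/10 + 124/571*3/10 + 141/571*1/5 = 141/571 = pi_D  (ok)

Answer: 225/1142 387/1142 124/571 141/571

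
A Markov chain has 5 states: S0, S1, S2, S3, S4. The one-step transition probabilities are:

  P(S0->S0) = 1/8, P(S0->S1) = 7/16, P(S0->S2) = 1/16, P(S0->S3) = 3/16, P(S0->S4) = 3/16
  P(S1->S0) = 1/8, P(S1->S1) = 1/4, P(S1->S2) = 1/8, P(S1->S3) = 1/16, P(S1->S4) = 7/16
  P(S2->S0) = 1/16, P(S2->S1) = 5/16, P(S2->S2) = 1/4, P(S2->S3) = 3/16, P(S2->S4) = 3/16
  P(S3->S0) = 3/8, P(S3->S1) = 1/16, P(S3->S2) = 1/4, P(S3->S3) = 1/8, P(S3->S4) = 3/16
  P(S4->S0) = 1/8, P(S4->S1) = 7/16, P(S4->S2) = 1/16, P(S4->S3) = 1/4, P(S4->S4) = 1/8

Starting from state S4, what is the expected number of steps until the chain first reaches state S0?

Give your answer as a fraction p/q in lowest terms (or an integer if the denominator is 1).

Answer: 68496/10783

Derivation:
Let h_i = expected steps to first reach S0 from state i.
Boundary: h_S0 = 0.
First-step equations for the other states:
  h_S1 = 1 + 1/8*h_S0 + 1/4*h_S1 + 1/8*h_S2 + 1/16*h_S3 + 7/16*h_S4
  h_S2 = 1 + 1/16*h_S0 + 5/16*h_S1 + 1/4*h_S2 + 3/16*h_S3 + 3/16*h_S4
  h_S3 = 1 + 3/8*h_S0 + 1/16*h_S1 + 1/4*h_S2 + 1/8*h_S3 + 3/16*h_S4
  h_S4 = 1 + 1/8*h_S0 + 7/16*h_S1 + 1/16*h_S2 + 1/4*h_S3 + 1/8*h_S4

Substituting h_S0 = 0 and rearranging gives the linear system (I - Q) h = 1:
  [3/4, -1/8, -1/16, -7/16] . (h_S1, h_S2, h_S3, h_S4) = 1
  [-5/16, 3/4, -3/16, -3/16] . (h_S1, h_S2, h_S3, h_S4) = 1
  [-1/16, -1/4, 7/8, -3/16] . (h_S1, h_S2, h_S3, h_S4) = 1
  [-7/16, -1/16, -1/4, 7/8] . (h_S1, h_S2, h_S3, h_S4) = 1

Solving yields:
  h_S1 = 71200/10783
  h_S2 = 74512/10783
  h_S3 = 53376/10783
  h_S4 = 68496/10783

Starting state is S4, so the expected hitting time is h_S4 = 68496/10783.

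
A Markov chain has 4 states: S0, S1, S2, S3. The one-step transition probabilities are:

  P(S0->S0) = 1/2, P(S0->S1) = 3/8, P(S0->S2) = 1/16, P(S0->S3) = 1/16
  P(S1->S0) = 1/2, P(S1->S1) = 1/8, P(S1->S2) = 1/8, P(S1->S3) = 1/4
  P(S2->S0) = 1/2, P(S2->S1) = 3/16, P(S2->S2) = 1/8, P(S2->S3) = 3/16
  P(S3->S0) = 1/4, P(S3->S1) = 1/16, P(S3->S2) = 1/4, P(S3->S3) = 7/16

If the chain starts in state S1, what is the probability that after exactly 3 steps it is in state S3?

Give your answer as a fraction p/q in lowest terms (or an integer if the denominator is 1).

Computing P^3 by repeated multiplication:
P^1 =
  S0: [1/2, 3/8, 1/16, 1/16]
  S1: [1/2, 1/8, 1/8, 1/4]
  S2: [1/2, 3/16, 1/8, 3/16]
  S3: [1/4, 1/16, 1/4, 7/16]
P^2 =
  S0: [31/64, 1/4, 13/128, 21/128]
  S1: [7/16, 31/128, 1/8, 25/128]
  S2: [29/64, 63/256, 15/128, 47/256]
  S3: [25/64, 45/256, 21/128, 69/256]
P^3 =
  S0: [235/512, 31/128, 59/512, 47/256]
  S1: [231/512, 471/2048, 125/1024, 403/2048]
  S2: [465/1024, 959/4096, 245/2048, 787/4096]
  S3: [443/1024, 885/4096, 275/2048, 889/4096]

(P^3)[S1 -> S3] = 403/2048

Answer: 403/2048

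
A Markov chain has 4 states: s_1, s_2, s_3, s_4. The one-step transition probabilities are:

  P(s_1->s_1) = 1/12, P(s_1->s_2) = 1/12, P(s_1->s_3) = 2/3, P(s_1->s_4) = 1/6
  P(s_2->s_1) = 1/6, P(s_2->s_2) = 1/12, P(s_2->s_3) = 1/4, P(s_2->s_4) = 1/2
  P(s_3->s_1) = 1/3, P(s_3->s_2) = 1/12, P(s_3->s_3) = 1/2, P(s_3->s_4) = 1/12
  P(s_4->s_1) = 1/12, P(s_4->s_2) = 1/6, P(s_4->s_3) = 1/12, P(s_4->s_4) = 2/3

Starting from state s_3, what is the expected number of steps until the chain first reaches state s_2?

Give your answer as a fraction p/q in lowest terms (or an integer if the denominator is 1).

Let h_i = expected steps to first reach s_2 from state i.
Boundary: h_s_2 = 0.
First-step equations for the other states:
  h_s_1 = 1 + 1/12*h_s_1 + 1/12*h_s_2 + 2/3*h_s_3 + 1/6*h_s_4
  h_s_3 = 1 + 1/3*h_s_1 + 1/12*h_s_2 + 1/2*h_s_3 + 1/12*h_s_4
  h_s_4 = 1 + 1/12*h_s_1 + 1/6*h_s_2 + 1/12*h_s_3 + 2/3*h_s_4

Substituting h_s_2 = 0 and rearranging gives the linear system (I - Q) h = 1:
  [11/12, -2/3, -1/6] . (h_s_1, h_s_3, h_s_4) = 1
  [-1/3, 1/2, -1/12] . (h_s_1, h_s_3, h_s_4) = 1
  [-1/12, -1/12, 1/3] . (h_s_1, h_s_3, h_s_4) = 1

Solving yields:
  h_s_1 = 924/97
  h_s_3 = 936/97
  h_s_4 = 756/97

Starting state is s_3, so the expected hitting time is h_s_3 = 936/97.

Answer: 936/97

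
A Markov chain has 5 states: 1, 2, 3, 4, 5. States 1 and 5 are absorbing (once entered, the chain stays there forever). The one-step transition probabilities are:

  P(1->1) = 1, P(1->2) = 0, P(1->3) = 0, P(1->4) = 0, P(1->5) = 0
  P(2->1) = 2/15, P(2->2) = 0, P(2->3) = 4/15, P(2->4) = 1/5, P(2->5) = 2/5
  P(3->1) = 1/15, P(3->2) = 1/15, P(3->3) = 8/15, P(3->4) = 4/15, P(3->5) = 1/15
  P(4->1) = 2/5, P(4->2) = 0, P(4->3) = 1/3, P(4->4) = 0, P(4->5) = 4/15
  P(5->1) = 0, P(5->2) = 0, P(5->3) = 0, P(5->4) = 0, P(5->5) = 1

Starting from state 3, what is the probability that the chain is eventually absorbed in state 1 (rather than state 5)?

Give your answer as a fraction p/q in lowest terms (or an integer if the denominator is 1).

Answer: 211/400

Derivation:
Let a_i = P(absorbed in 1 | start in state i).
Boundary conditions: a_1 = 1, a_5 = 0.
For each transient state i, a_i = sum_j P(i->j) * a_j:
  a_2 = 2/15*a_1 + 0*a_2 + 4/15*a_3 + 1/5*a_4 + 2/5*a_5
  a_3 = 1/15*a_1 + 1/15*a_2 + 8/15*a_3 + 4/15*a_4 + 1/15*a_5
  a_4 = 2/5*a_1 + 0*a_2 + 1/3*a_3 + 0*a_4 + 4/15*a_5

Substituting a_1 = 1 and a_5 = 0, rearrange to (I - Q) a = r where r[i] = P(i -> 1):
  [1, -4/15, -1/5] . (a_2, a_3, a_4) = 2/15
  [-1/15, 7/15, -4/15] . (a_2, a_3, a_4) = 1/15
  [0, -1/3, 1] . (a_2, a_3, a_4) = 2/5

Solving yields:
  a_2 = 467/1200
  a_3 = 211/400
  a_4 = 691/1200

Starting state is 3, so the absorption probability is a_3 = 211/400.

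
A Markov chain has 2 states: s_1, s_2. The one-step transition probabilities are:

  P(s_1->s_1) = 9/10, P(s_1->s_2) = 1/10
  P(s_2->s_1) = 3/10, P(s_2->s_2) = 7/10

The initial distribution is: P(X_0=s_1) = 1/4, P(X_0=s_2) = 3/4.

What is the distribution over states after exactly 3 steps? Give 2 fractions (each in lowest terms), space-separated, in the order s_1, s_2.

Answer: 321/500 179/500

Derivation:
Propagating the distribution step by step (d_{t+1} = d_t * P):
d_0 = (s_1=1/4, s_2=3/4)
  d_1[s_1] = 1/4*9/10 + 3/4*3/10 = 9/20
  d_1[s_2] = 1/4*1/10 + 3/4*7/10 = 11/20
d_1 = (s_1=9/20, s_2=11/20)
  d_2[s_1] = 9/20*9/10 + 11/20*3/10 = 57/100
  d_2[s_2] = 9/20*1/10 + 11/20*7/10 = 43/100
d_2 = (s_1=57/100, s_2=43/100)
  d_3[s_1] = 57/100*9/10 + 43/100*3/10 = 321/500
  d_3[s_2] = 57/100*1/10 + 43/100*7/10 = 179/500
d_3 = (s_1=321/500, s_2=179/500)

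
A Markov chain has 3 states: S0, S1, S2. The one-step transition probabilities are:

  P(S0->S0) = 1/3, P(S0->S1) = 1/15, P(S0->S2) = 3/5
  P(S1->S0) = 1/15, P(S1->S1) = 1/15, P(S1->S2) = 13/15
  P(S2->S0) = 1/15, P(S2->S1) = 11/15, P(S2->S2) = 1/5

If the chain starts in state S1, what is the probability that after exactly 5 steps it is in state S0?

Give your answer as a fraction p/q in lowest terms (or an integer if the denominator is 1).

Computing P^5 by repeated multiplication:
P^1 =
  S0: [1/3, 1/15, 3/5]
  S1: [1/15, 1/15, 13/15]
  S2: [1/15, 11/15, 1/5]
P^2 =
  S0: [7/45, 7/15, 17/45]
  S1: [19/225, 29/45, 61/225]
  S2: [19/225, 1/5, 161/225]
P^3 =
  S0: [73/675, 43/135, 43/75]
  S1: [301/3375, 167/675, 2239/3375]
  S2: [301/3375, 367/675, 413/1125]
P^4 =
  S0: [967/10125, 101/225, 4613/10125]
  S1: [4579/50625, 5153/10125, 20281/50625]
  S2: [4579/50625, 1051/3375, 30281/50625]
P^5 =
  S0: [13993/151875, 11251/30375, 27209/50625]
  S1: [68941/759375, 50687/151875, 436999/759375]
  S2: [68941/759375, 70687/151875, 112333/253125]

(P^5)[S1 -> S0] = 68941/759375

Answer: 68941/759375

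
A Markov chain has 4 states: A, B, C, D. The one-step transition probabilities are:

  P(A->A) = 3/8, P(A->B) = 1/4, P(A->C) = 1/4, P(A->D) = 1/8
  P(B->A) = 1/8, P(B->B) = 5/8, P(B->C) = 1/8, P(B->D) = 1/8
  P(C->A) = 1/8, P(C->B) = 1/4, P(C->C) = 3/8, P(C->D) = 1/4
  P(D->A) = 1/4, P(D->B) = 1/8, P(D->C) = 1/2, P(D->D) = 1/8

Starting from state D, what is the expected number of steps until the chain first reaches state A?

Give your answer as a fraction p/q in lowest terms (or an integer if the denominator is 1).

Answer: 6

Derivation:
Let h_i = expected steps to first reach A from state i.
Boundary: h_A = 0.
First-step equations for the other states:
  h_B = 1 + 1/8*h_A + 5/8*h_B + 1/8*h_C + 1/8*h_D
  h_C = 1 + 1/8*h_A + 1/4*h_B + 3/8*h_C + 1/4*h_D
  h_D = 1 + 1/4*h_A + 1/8*h_B + 1/2*h_C + 1/8*h_D

Substituting h_A = 0 and rearranging gives the linear system (I - Q) h = 1:
  [3/8, -1/8, -1/8] . (h_B, h_C, h_D) = 1
  [-1/4, 5/8, -1/4] . (h_B, h_C, h_D) = 1
  [-1/8, -1/2, 7/8] . (h_B, h_C, h_D) = 1

Solving yields:
  h_B = 90/13
  h_C = 88/13
  h_D = 6

Starting state is D, so the expected hitting time is h_D = 6.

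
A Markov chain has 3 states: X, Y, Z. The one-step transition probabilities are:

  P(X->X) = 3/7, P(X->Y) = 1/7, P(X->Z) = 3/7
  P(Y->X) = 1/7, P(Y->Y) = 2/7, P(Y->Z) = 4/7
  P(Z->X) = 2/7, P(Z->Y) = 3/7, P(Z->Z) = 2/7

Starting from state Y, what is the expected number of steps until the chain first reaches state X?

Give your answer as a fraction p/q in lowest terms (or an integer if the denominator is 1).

Let h_i = expected steps to first reach X from state i.
Boundary: h_X = 0.
First-step equations for the other states:
  h_Y = 1 + 1/7*h_X + 2/7*h_Y + 4/7*h_Z
  h_Z = 1 + 2/7*h_X + 3/7*h_Y + 2/7*h_Z

Substituting h_X = 0 and rearranging gives the linear system (I - Q) h = 1:
  [5/7, -4/7] . (h_Y, h_Z) = 1
  [-3/7, 5/7] . (h_Y, h_Z) = 1

Solving yields:
  h_Y = 63/13
  h_Z = 56/13

Starting state is Y, so the expected hitting time is h_Y = 63/13.

Answer: 63/13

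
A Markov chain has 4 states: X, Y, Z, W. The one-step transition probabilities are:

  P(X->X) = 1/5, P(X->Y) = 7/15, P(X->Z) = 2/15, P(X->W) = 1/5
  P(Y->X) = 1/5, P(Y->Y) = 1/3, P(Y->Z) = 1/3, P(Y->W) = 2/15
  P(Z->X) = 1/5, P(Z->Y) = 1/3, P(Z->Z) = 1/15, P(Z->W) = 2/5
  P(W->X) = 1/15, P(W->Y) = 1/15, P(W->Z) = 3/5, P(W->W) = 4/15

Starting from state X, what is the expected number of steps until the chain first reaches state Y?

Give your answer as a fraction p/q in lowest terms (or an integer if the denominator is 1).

Answer: 1015/333

Derivation:
Let h_i = expected steps to first reach Y from state i.
Boundary: h_Y = 0.
First-step equations for the other states:
  h_X = 1 + 1/5*h_X + 7/15*h_Y + 2/15*h_Z + 1/5*h_W
  h_Z = 1 + 1/5*h_X + 1/3*h_Y + 1/15*h_Z + 2/5*h_W
  h_W = 1 + 1/15*h_X + 1/15*h_Y + 3/5*h_Z + 4/15*h_W

Substituting h_Y = 0 and rearranging gives the linear system (I - Q) h = 1:
  [4/5, -2/15, -1/5] . (h_X, h_Z, h_W) = 1
  [-1/5, 14/15, -2/5] . (h_X, h_Z, h_W) = 1
  [-1/15, -3/5, 11/15] . (h_X, h_Z, h_W) = 1

Solving yields:
  h_X = 1015/333
  h_Z = 415/111
  h_W = 1565/333

Starting state is X, so the expected hitting time is h_X = 1015/333.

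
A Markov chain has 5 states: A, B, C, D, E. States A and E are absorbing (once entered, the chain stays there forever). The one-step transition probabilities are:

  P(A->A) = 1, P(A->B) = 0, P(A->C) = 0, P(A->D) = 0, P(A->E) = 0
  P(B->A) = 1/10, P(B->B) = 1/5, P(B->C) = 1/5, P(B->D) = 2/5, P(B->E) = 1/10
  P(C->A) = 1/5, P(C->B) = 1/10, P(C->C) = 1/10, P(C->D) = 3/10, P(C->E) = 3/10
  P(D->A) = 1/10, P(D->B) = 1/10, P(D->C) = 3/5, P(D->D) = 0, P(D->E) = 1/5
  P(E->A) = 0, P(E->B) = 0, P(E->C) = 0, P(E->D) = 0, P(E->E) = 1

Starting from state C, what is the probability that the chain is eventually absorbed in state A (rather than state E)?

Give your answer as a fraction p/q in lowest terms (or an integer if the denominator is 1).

Let a_i = P(absorbed in A | start in state i).
Boundary conditions: a_A = 1, a_E = 0.
For each transient state i, a_i = sum_j P(i->j) * a_j:
  a_B = 1/10*a_A + 1/5*a_B + 1/5*a_C + 2/5*a_D + 1/10*a_E
  a_C = 1/5*a_A + 1/10*a_B + 1/10*a_C + 3/10*a_D + 3/10*a_E
  a_D = 1/10*a_A + 1/10*a_B + 3/5*a_C + 0*a_D + 1/5*a_E

Substituting a_A = 1 and a_E = 0, rearrange to (I - Q) a = r where r[i] = P(i -> A):
  [4/5, -1/5, -2/5] . (a_B, a_C, a_D) = 1/10
  [-1/10, 9/10, -3/10] . (a_B, a_C, a_D) = 1/5
  [-1/10, -3/5, 1] . (a_B, a_C, a_D) = 1/10

Solving yields:
  a_B = 101/245
  a_C = 193/490
  a_D = 37/98

Starting state is C, so the absorption probability is a_C = 193/490.

Answer: 193/490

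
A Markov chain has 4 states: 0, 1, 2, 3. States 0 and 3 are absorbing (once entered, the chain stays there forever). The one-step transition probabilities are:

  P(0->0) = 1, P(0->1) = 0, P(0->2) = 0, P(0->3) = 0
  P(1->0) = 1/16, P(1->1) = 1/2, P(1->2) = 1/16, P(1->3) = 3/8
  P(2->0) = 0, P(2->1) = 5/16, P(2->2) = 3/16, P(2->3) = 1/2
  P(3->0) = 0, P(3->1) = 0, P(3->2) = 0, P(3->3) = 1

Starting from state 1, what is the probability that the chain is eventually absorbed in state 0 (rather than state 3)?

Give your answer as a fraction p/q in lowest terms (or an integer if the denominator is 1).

Let a_i = P(absorbed in 0 | start in state i).
Boundary conditions: a_0 = 1, a_3 = 0.
For each transient state i, a_i = sum_j P(i->j) * a_j:
  a_1 = 1/16*a_0 + 1/2*a_1 + 1/16*a_2 + 3/8*a_3
  a_2 = 0*a_0 + 5/16*a_1 + 3/16*a_2 + 1/2*a_3

Substituting a_0 = 1 and a_3 = 0, rearrange to (I - Q) a = r where r[i] = P(i -> 0):
  [1/2, -1/16] . (a_1, a_2) = 1/16
  [-5/16, 13/16] . (a_1, a_2) = 0

Solving yields:
  a_1 = 13/99
  a_2 = 5/99

Starting state is 1, so the absorption probability is a_1 = 13/99.

Answer: 13/99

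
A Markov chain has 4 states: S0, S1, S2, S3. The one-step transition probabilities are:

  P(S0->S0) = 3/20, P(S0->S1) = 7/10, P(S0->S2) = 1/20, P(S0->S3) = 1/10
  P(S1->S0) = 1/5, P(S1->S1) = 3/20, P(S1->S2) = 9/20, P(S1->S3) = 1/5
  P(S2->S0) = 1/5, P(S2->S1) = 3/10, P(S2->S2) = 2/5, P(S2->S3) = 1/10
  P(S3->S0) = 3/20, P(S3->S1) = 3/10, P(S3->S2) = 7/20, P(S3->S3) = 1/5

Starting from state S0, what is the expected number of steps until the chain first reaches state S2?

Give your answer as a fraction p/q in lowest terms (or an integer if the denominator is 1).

Answer: 5740/1501

Derivation:
Let h_i = expected steps to first reach S2 from state i.
Boundary: h_S2 = 0.
First-step equations for the other states:
  h_S0 = 1 + 3/20*h_S0 + 7/10*h_S1 + 1/20*h_S2 + 1/10*h_S3
  h_S1 = 1 + 1/5*h_S0 + 3/20*h_S1 + 9/20*h_S2 + 1/5*h_S3
  h_S3 = 1 + 3/20*h_S0 + 3/10*h_S1 + 7/20*h_S2 + 1/5*h_S3

Substituting h_S2 = 0 and rearranging gives the linear system (I - Q) h = 1:
  [17/20, -7/10, -1/10] . (h_S0, h_S1, h_S3) = 1
  [-1/5, 17/20, -1/5] . (h_S0, h_S1, h_S3) = 1
  [-3/20, -3/10, 4/5] . (h_S0, h_S1, h_S3) = 1

Solving yields:
  h_S0 = 5740/1501
  h_S1 = 220/79
  h_S3 = 4520/1501

Starting state is S0, so the expected hitting time is h_S0 = 5740/1501.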